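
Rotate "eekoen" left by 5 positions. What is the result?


Input: "eekoen", rotate left by 5
First 5 characters: "eekoe"
Remaining characters: "n"
Concatenate remaining + first: "n" + "eekoe" = "neekoe"

neekoe


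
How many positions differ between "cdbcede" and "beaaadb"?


Comparing "cdbcede" and "beaaadb" position by position:
  Position 0: 'c' vs 'b' => DIFFER
  Position 1: 'd' vs 'e' => DIFFER
  Position 2: 'b' vs 'a' => DIFFER
  Position 3: 'c' vs 'a' => DIFFER
  Position 4: 'e' vs 'a' => DIFFER
  Position 5: 'd' vs 'd' => same
  Position 6: 'e' vs 'b' => DIFFER
Positions that differ: 6

6


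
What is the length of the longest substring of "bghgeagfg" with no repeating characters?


Input: "bghgeagfg"
Sliding window (track last position of each char):
  Position 0 ('b'): window [0,0] length 1 -- new best
  Position 1 ('g'): window [0,1] length 2 -- new best
  Position 2 ('h'): window [0,2] length 3 -- new best
  Position 3 ('g'): repeat (last at 1), move window start to 2
  Position 3 ('g'): window [2,3] length 2
  Position 4 ('e'): window [2,4] length 3
  Position 5 ('a'): window [2,5] length 4 -- new best
  Position 6 ('g'): repeat (last at 3), move window start to 4
  Position 6 ('g'): window [4,6] length 3
  Position 7 ('f'): window [4,7] length 4
  Position 8 ('g'): repeat (last at 6), move window start to 7
  Position 8 ('g'): window [7,8] length 2
Longest substring with no repeats: "hgea" with length 4

4


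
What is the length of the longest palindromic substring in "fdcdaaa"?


Input: "fdcdaaa"
Checking substrings for palindromes:
  [1:4] "dcd" (len 3) => palindrome
  [4:7] "aaa" (len 3) => palindrome
  [4:6] "aa" (len 2) => palindrome
  [5:7] "aa" (len 2) => palindrome
Longest palindromic substring: "dcd" with length 3

3


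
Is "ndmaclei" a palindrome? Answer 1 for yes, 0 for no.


Input: ndmaclei
Reversed: ielcamdn
  Compare pos 0 ('n') with pos 7 ('i'): MISMATCH
  Compare pos 1 ('d') with pos 6 ('e'): MISMATCH
  Compare pos 2 ('m') with pos 5 ('l'): MISMATCH
  Compare pos 3 ('a') with pos 4 ('c'): MISMATCH
Result: not a palindrome

0


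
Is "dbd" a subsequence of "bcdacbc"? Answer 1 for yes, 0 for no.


Check if "dbd" is a subsequence of "bcdacbc"
Greedy scan:
  Position 0 ('b'): no match needed
  Position 1 ('c'): no match needed
  Position 2 ('d'): matches sub[0] = 'd'
  Position 3 ('a'): no match needed
  Position 4 ('c'): no match needed
  Position 5 ('b'): matches sub[1] = 'b'
  Position 6 ('c'): no match needed
Only matched 2/3 characters => not a subsequence

0


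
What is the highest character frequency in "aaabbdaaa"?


Input: aaabbdaaa
Character counts:
  'a': 6
  'b': 2
  'd': 1
Maximum frequency: 6

6


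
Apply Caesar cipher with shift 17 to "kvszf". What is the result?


Caesar cipher: shift "kvszf" by 17
  'k' (pos 10) + 17 = pos 1 = 'b'
  'v' (pos 21) + 17 = pos 12 = 'm'
  's' (pos 18) + 17 = pos 9 = 'j'
  'z' (pos 25) + 17 = pos 16 = 'q'
  'f' (pos 5) + 17 = pos 22 = 'w'
Result: bmjqw

bmjqw


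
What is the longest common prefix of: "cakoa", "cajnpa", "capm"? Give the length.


Words: cakoa, cajnpa, capm
  Position 0: all 'c' => match
  Position 1: all 'a' => match
  Position 2: ('k', 'j', 'p') => mismatch, stop
LCP = "ca" (length 2)

2


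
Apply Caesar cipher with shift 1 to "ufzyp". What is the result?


Caesar cipher: shift "ufzyp" by 1
  'u' (pos 20) + 1 = pos 21 = 'v'
  'f' (pos 5) + 1 = pos 6 = 'g'
  'z' (pos 25) + 1 = pos 0 = 'a'
  'y' (pos 24) + 1 = pos 25 = 'z'
  'p' (pos 15) + 1 = pos 16 = 'q'
Result: vgazq

vgazq


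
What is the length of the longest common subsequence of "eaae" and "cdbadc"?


LCS of "eaae" and "cdbadc"
DP table:
           c    d    b    a    d    c
      0    0    0    0    0    0    0
  e   0    0    0    0    0    0    0
  a   0    0    0    0    1    1    1
  a   0    0    0    0    1    1    1
  e   0    0    0    0    1    1    1
LCS length = dp[4][6] = 1

1


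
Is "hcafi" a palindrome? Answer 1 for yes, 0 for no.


Input: hcafi
Reversed: ifach
  Compare pos 0 ('h') with pos 4 ('i'): MISMATCH
  Compare pos 1 ('c') with pos 3 ('f'): MISMATCH
Result: not a palindrome

0


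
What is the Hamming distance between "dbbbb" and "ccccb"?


Comparing "dbbbb" and "ccccb" position by position:
  Position 0: 'd' vs 'c' => differ
  Position 1: 'b' vs 'c' => differ
  Position 2: 'b' vs 'c' => differ
  Position 3: 'b' vs 'c' => differ
  Position 4: 'b' vs 'b' => same
Total differences (Hamming distance): 4

4


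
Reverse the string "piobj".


Input: piobj
Reading characters right to left:
  Position 4: 'j'
  Position 3: 'b'
  Position 2: 'o'
  Position 1: 'i'
  Position 0: 'p'
Reversed: jboip

jboip


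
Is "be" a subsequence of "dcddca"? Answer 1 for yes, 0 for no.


Check if "be" is a subsequence of "dcddca"
Greedy scan:
  Position 0 ('d'): no match needed
  Position 1 ('c'): no match needed
  Position 2 ('d'): no match needed
  Position 3 ('d'): no match needed
  Position 4 ('c'): no match needed
  Position 5 ('a'): no match needed
Only matched 0/2 characters => not a subsequence

0


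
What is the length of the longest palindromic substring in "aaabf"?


Input: "aaabf"
Checking substrings for palindromes:
  [0:3] "aaa" (len 3) => palindrome
  [0:2] "aa" (len 2) => palindrome
  [1:3] "aa" (len 2) => palindrome
Longest palindromic substring: "aaa" with length 3

3


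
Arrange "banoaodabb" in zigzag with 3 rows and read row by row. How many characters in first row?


Zigzag "banoaodabb" into 3 rows:
Placing characters:
  'b' => row 0
  'a' => row 1
  'n' => row 2
  'o' => row 1
  'a' => row 0
  'o' => row 1
  'd' => row 2
  'a' => row 1
  'b' => row 0
  'b' => row 1
Rows:
  Row 0: "bab"
  Row 1: "aooab"
  Row 2: "nd"
First row length: 3

3


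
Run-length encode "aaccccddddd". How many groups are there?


Input: aaccccddddd
Scanning for consecutive runs:
  Group 1: 'a' x 2 (positions 0-1)
  Group 2: 'c' x 4 (positions 2-5)
  Group 3: 'd' x 5 (positions 6-10)
Total groups: 3

3


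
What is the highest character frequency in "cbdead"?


Input: cbdead
Character counts:
  'a': 1
  'b': 1
  'c': 1
  'd': 2
  'e': 1
Maximum frequency: 2

2


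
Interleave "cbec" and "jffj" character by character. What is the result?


Interleaving "cbec" and "jffj":
  Position 0: 'c' from first, 'j' from second => "cj"
  Position 1: 'b' from first, 'f' from second => "bf"
  Position 2: 'e' from first, 'f' from second => "ef"
  Position 3: 'c' from first, 'j' from second => "cj"
Result: cjbfefcj

cjbfefcj


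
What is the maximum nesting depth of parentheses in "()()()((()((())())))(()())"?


Input: "()()()((()((())())))(()())"
Tracking depth:
  Position 0 '(': depth becomes 1
  Position 1 ')': depth becomes 0
  Position 2 '(': depth becomes 1
  Position 3 ')': depth becomes 0
  Position 4 '(': depth becomes 1
  Position 5 ')': depth becomes 0
  Position 6 '(': depth becomes 1
  Position 7 '(': depth becomes 2
  Position 8 '(': depth becomes 3
  Position 9 ')': depth becomes 2
  Position 10 '(': depth becomes 3
  Position 11 '(': depth becomes 4
  Position 12 '(': depth becomes 5
  Position 13 ')': depth becomes 4
  Position 14 ')': depth becomes 3
  Position 15 '(': depth becomes 4
  Position 16 ')': depth becomes 3
  Position 17 ')': depth becomes 2
  Position 18 ')': depth becomes 1
  Position 19 ')': depth becomes 0
  Position 20 '(': depth becomes 1
  Position 21 '(': depth becomes 2
  Position 22 ')': depth becomes 1
  Position 23 '(': depth becomes 2
  Position 24 ')': depth becomes 1
  Position 25 ')': depth becomes 0
Maximum depth reached: 5

5


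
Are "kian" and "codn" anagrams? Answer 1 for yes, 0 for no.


Strings: "kian", "codn"
Sorted first:  aikn
Sorted second: cdno
Differ at position 0: 'a' vs 'c' => not anagrams

0


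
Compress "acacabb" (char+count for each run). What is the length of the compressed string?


Input: acacabb
Runs:
  'a' x 1 => "a1"
  'c' x 1 => "c1"
  'a' x 1 => "a1"
  'c' x 1 => "c1"
  'a' x 1 => "a1"
  'b' x 2 => "b2"
Compressed: "a1c1a1c1a1b2"
Compressed length: 12

12


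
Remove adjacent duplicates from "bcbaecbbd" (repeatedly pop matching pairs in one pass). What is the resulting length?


Input: bcbaecbbd
Stack-based adjacent duplicate removal:
  Read 'b': push. Stack: b
  Read 'c': push. Stack: bc
  Read 'b': push. Stack: bcb
  Read 'a': push. Stack: bcba
  Read 'e': push. Stack: bcbae
  Read 'c': push. Stack: bcbaec
  Read 'b': push. Stack: bcbaecb
  Read 'b': matches stack top 'b' => pop. Stack: bcbaec
  Read 'd': push. Stack: bcbaecd
Final stack: "bcbaecd" (length 7)

7


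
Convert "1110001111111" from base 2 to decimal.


Input: "1110001111111" in base 2
Positional expansion:
  Digit '1' (value 1) x 2^12 = 4096
  Digit '1' (value 1) x 2^11 = 2048
  Digit '1' (value 1) x 2^10 = 1024
  Digit '0' (value 0) x 2^9 = 0
  Digit '0' (value 0) x 2^8 = 0
  Digit '0' (value 0) x 2^7 = 0
  Digit '1' (value 1) x 2^6 = 64
  Digit '1' (value 1) x 2^5 = 32
  Digit '1' (value 1) x 2^4 = 16
  Digit '1' (value 1) x 2^3 = 8
  Digit '1' (value 1) x 2^2 = 4
  Digit '1' (value 1) x 2^1 = 2
  Digit '1' (value 1) x 2^0 = 1
Sum = 7295

7295


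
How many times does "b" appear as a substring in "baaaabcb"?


Searching for "b" in "baaaabcb"
Scanning each position:
  Position 0: "b" => MATCH
  Position 1: "a" => no
  Position 2: "a" => no
  Position 3: "a" => no
  Position 4: "a" => no
  Position 5: "b" => MATCH
  Position 6: "c" => no
  Position 7: "b" => MATCH
Total occurrences: 3

3


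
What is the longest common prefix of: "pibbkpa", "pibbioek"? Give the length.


Words: pibbkpa, pibbioek
  Position 0: all 'p' => match
  Position 1: all 'i' => match
  Position 2: all 'b' => match
  Position 3: all 'b' => match
  Position 4: ('k', 'i') => mismatch, stop
LCP = "pibb" (length 4)

4


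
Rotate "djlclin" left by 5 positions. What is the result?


Input: "djlclin", rotate left by 5
First 5 characters: "djlcl"
Remaining characters: "in"
Concatenate remaining + first: "in" + "djlcl" = "indjlcl"

indjlcl


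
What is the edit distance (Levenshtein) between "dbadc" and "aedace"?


Computing edit distance: "dbadc" -> "aedace"
DP table:
           a    e    d    a    c    e
      0    1    2    3    4    5    6
  d   1    1    2    2    3    4    5
  b   2    2    2    3    3    4    5
  a   3    2    3    3    3    4    5
  d   4    3    3    3    4    4    5
  c   5    4    4    4    4    4    5
Edit distance = dp[5][6] = 5

5


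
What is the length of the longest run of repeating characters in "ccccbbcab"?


Input: "ccccbbcab"
Scanning for longest run:
  Position 1 ('c'): continues run of 'c', length=2
  Position 2 ('c'): continues run of 'c', length=3
  Position 3 ('c'): continues run of 'c', length=4
  Position 4 ('b'): new char, reset run to 1
  Position 5 ('b'): continues run of 'b', length=2
  Position 6 ('c'): new char, reset run to 1
  Position 7 ('a'): new char, reset run to 1
  Position 8 ('b'): new char, reset run to 1
Longest run: 'c' with length 4

4


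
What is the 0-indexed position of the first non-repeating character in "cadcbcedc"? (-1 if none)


Input: cadcbcedc
Character frequencies:
  'a': 1
  'b': 1
  'c': 4
  'd': 2
  'e': 1
Scanning left to right for freq == 1:
  Position 0 ('c'): freq=4, skip
  Position 1 ('a'): unique! => answer = 1

1


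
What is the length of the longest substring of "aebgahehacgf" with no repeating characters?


Input: "aebgahehacgf"
Sliding window (track last position of each char):
  Position 0 ('a'): window [0,0] length 1 -- new best
  Position 1 ('e'): window [0,1] length 2 -- new best
  Position 2 ('b'): window [0,2] length 3 -- new best
  Position 3 ('g'): window [0,3] length 4 -- new best
  Position 4 ('a'): repeat (last at 0), move window start to 1
  Position 4 ('a'): window [1,4] length 4
  Position 5 ('h'): window [1,5] length 5 -- new best
  Position 6 ('e'): repeat (last at 1), move window start to 2
  Position 6 ('e'): window [2,6] length 5
  Position 7 ('h'): repeat (last at 5), move window start to 6
  Position 7 ('h'): window [6,7] length 2
  Position 8 ('a'): window [6,8] length 3
  Position 9 ('c'): window [6,9] length 4
  Position 10 ('g'): window [6,10] length 5
  Position 11 ('f'): window [6,11] length 6 -- new best
Longest substring with no repeats: "ehacgf" with length 6

6


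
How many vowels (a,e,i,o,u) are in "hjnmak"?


Input: hjnmak
Checking each character:
  'h' at position 0: consonant
  'j' at position 1: consonant
  'n' at position 2: consonant
  'm' at position 3: consonant
  'a' at position 4: vowel (running total: 1)
  'k' at position 5: consonant
Total vowels: 1

1


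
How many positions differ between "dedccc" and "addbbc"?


Comparing "dedccc" and "addbbc" position by position:
  Position 0: 'd' vs 'a' => DIFFER
  Position 1: 'e' vs 'd' => DIFFER
  Position 2: 'd' vs 'd' => same
  Position 3: 'c' vs 'b' => DIFFER
  Position 4: 'c' vs 'b' => DIFFER
  Position 5: 'c' vs 'c' => same
Positions that differ: 4

4


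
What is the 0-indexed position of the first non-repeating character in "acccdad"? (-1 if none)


Input: acccdad
Character frequencies:
  'a': 2
  'c': 3
  'd': 2
Scanning left to right for freq == 1:
  Position 0 ('a'): freq=2, skip
  Position 1 ('c'): freq=3, skip
  Position 2 ('c'): freq=3, skip
  Position 3 ('c'): freq=3, skip
  Position 4 ('d'): freq=2, skip
  Position 5 ('a'): freq=2, skip
  Position 6 ('d'): freq=2, skip
  No unique character found => answer = -1

-1


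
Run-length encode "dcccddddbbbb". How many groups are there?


Input: dcccddddbbbb
Scanning for consecutive runs:
  Group 1: 'd' x 1 (positions 0-0)
  Group 2: 'c' x 3 (positions 1-3)
  Group 3: 'd' x 4 (positions 4-7)
  Group 4: 'b' x 4 (positions 8-11)
Total groups: 4

4


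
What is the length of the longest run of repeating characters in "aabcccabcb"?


Input: "aabcccabcb"
Scanning for longest run:
  Position 1 ('a'): continues run of 'a', length=2
  Position 2 ('b'): new char, reset run to 1
  Position 3 ('c'): new char, reset run to 1
  Position 4 ('c'): continues run of 'c', length=2
  Position 5 ('c'): continues run of 'c', length=3
  Position 6 ('a'): new char, reset run to 1
  Position 7 ('b'): new char, reset run to 1
  Position 8 ('c'): new char, reset run to 1
  Position 9 ('b'): new char, reset run to 1
Longest run: 'c' with length 3

3


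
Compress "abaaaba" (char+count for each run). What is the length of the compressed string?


Input: abaaaba
Runs:
  'a' x 1 => "a1"
  'b' x 1 => "b1"
  'a' x 3 => "a3"
  'b' x 1 => "b1"
  'a' x 1 => "a1"
Compressed: "a1b1a3b1a1"
Compressed length: 10

10


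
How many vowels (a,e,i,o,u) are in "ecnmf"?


Input: ecnmf
Checking each character:
  'e' at position 0: vowel (running total: 1)
  'c' at position 1: consonant
  'n' at position 2: consonant
  'm' at position 3: consonant
  'f' at position 4: consonant
Total vowels: 1

1


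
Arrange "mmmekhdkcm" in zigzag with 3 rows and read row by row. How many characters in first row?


Zigzag "mmmekhdkcm" into 3 rows:
Placing characters:
  'm' => row 0
  'm' => row 1
  'm' => row 2
  'e' => row 1
  'k' => row 0
  'h' => row 1
  'd' => row 2
  'k' => row 1
  'c' => row 0
  'm' => row 1
Rows:
  Row 0: "mkc"
  Row 1: "mehkm"
  Row 2: "md"
First row length: 3

3


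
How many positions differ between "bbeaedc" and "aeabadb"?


Comparing "bbeaedc" and "aeabadb" position by position:
  Position 0: 'b' vs 'a' => DIFFER
  Position 1: 'b' vs 'e' => DIFFER
  Position 2: 'e' vs 'a' => DIFFER
  Position 3: 'a' vs 'b' => DIFFER
  Position 4: 'e' vs 'a' => DIFFER
  Position 5: 'd' vs 'd' => same
  Position 6: 'c' vs 'b' => DIFFER
Positions that differ: 6

6


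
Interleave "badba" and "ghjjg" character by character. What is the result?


Interleaving "badba" and "ghjjg":
  Position 0: 'b' from first, 'g' from second => "bg"
  Position 1: 'a' from first, 'h' from second => "ah"
  Position 2: 'd' from first, 'j' from second => "dj"
  Position 3: 'b' from first, 'j' from second => "bj"
  Position 4: 'a' from first, 'g' from second => "ag"
Result: bgahdjbjag

bgahdjbjag


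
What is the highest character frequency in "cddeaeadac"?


Input: cddeaeadac
Character counts:
  'a': 3
  'c': 2
  'd': 3
  'e': 2
Maximum frequency: 3

3


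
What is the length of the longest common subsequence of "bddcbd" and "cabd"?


LCS of "bddcbd" and "cabd"
DP table:
           c    a    b    d
      0    0    0    0    0
  b   0    0    0    1    1
  d   0    0    0    1    2
  d   0    0    0    1    2
  c   0    1    1    1    2
  b   0    1    1    2    2
  d   0    1    1    2    3
LCS length = dp[6][4] = 3

3


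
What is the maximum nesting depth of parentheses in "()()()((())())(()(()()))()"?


Input: "()()()((())())(()(()()))()"
Tracking depth:
  Position 0 '(': depth becomes 1
  Position 1 ')': depth becomes 0
  Position 2 '(': depth becomes 1
  Position 3 ')': depth becomes 0
  Position 4 '(': depth becomes 1
  Position 5 ')': depth becomes 0
  Position 6 '(': depth becomes 1
  Position 7 '(': depth becomes 2
  Position 8 '(': depth becomes 3
  Position 9 ')': depth becomes 2
  Position 10 ')': depth becomes 1
  Position 11 '(': depth becomes 2
  Position 12 ')': depth becomes 1
  Position 13 ')': depth becomes 0
  Position 14 '(': depth becomes 1
  Position 15 '(': depth becomes 2
  Position 16 ')': depth becomes 1
  Position 17 '(': depth becomes 2
  Position 18 '(': depth becomes 3
  Position 19 ')': depth becomes 2
  Position 20 '(': depth becomes 3
  Position 21 ')': depth becomes 2
  Position 22 ')': depth becomes 1
  Position 23 ')': depth becomes 0
  Position 24 '(': depth becomes 1
  Position 25 ')': depth becomes 0
Maximum depth reached: 3

3


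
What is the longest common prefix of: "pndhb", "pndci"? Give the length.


Words: pndhb, pndci
  Position 0: all 'p' => match
  Position 1: all 'n' => match
  Position 2: all 'd' => match
  Position 3: ('h', 'c') => mismatch, stop
LCP = "pnd" (length 3)

3


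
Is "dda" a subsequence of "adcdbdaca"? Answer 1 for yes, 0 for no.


Check if "dda" is a subsequence of "adcdbdaca"
Greedy scan:
  Position 0 ('a'): no match needed
  Position 1 ('d'): matches sub[0] = 'd'
  Position 2 ('c'): no match needed
  Position 3 ('d'): matches sub[1] = 'd'
  Position 4 ('b'): no match needed
  Position 5 ('d'): no match needed
  Position 6 ('a'): matches sub[2] = 'a'
  Position 7 ('c'): no match needed
  Position 8 ('a'): no match needed
All 3 characters matched => is a subsequence

1


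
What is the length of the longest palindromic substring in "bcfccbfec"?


Input: "bcfccbfec"
Checking substrings for palindromes:
  [1:4] "cfc" (len 3) => palindrome
  [3:5] "cc" (len 2) => palindrome
Longest palindromic substring: "cfc" with length 3

3


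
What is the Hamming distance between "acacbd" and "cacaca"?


Comparing "acacbd" and "cacaca" position by position:
  Position 0: 'a' vs 'c' => differ
  Position 1: 'c' vs 'a' => differ
  Position 2: 'a' vs 'c' => differ
  Position 3: 'c' vs 'a' => differ
  Position 4: 'b' vs 'c' => differ
  Position 5: 'd' vs 'a' => differ
Total differences (Hamming distance): 6

6


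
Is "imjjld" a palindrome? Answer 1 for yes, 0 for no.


Input: imjjld
Reversed: dljjmi
  Compare pos 0 ('i') with pos 5 ('d'): MISMATCH
  Compare pos 1 ('m') with pos 4 ('l'): MISMATCH
  Compare pos 2 ('j') with pos 3 ('j'): match
Result: not a palindrome

0


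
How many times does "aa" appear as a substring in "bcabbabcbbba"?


Searching for "aa" in "bcabbabcbbba"
Scanning each position:
  Position 0: "bc" => no
  Position 1: "ca" => no
  Position 2: "ab" => no
  Position 3: "bb" => no
  Position 4: "ba" => no
  Position 5: "ab" => no
  Position 6: "bc" => no
  Position 7: "cb" => no
  Position 8: "bb" => no
  Position 9: "bb" => no
  Position 10: "ba" => no
Total occurrences: 0

0


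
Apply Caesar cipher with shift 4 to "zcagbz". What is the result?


Caesar cipher: shift "zcagbz" by 4
  'z' (pos 25) + 4 = pos 3 = 'd'
  'c' (pos 2) + 4 = pos 6 = 'g'
  'a' (pos 0) + 4 = pos 4 = 'e'
  'g' (pos 6) + 4 = pos 10 = 'k'
  'b' (pos 1) + 4 = pos 5 = 'f'
  'z' (pos 25) + 4 = pos 3 = 'd'
Result: dgekfd

dgekfd


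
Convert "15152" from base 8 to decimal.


Input: "15152" in base 8
Positional expansion:
  Digit '1' (value 1) x 8^4 = 4096
  Digit '5' (value 5) x 8^3 = 2560
  Digit '1' (value 1) x 8^2 = 64
  Digit '5' (value 5) x 8^1 = 40
  Digit '2' (value 2) x 8^0 = 2
Sum = 6762

6762


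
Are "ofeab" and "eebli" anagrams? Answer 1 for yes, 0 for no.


Strings: "ofeab", "eebli"
Sorted first:  abefo
Sorted second: beeil
Differ at position 0: 'a' vs 'b' => not anagrams

0


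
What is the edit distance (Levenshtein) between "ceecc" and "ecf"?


Computing edit distance: "ceecc" -> "ecf"
DP table:
           e    c    f
      0    1    2    3
  c   1    1    1    2
  e   2    1    2    2
  e   3    2    2    3
  c   4    3    2    3
  c   5    4    3    3
Edit distance = dp[5][3] = 3

3


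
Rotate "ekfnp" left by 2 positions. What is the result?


Input: "ekfnp", rotate left by 2
First 2 characters: "ek"
Remaining characters: "fnp"
Concatenate remaining + first: "fnp" + "ek" = "fnpek"

fnpek


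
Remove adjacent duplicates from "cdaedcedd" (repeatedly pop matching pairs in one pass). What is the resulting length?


Input: cdaedcedd
Stack-based adjacent duplicate removal:
  Read 'c': push. Stack: c
  Read 'd': push. Stack: cd
  Read 'a': push. Stack: cda
  Read 'e': push. Stack: cdae
  Read 'd': push. Stack: cdaed
  Read 'c': push. Stack: cdaedc
  Read 'e': push. Stack: cdaedce
  Read 'd': push. Stack: cdaedced
  Read 'd': matches stack top 'd' => pop. Stack: cdaedce
Final stack: "cdaedce" (length 7)

7


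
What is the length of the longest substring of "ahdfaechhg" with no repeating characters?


Input: "ahdfaechhg"
Sliding window (track last position of each char):
  Position 0 ('a'): window [0,0] length 1 -- new best
  Position 1 ('h'): window [0,1] length 2 -- new best
  Position 2 ('d'): window [0,2] length 3 -- new best
  Position 3 ('f'): window [0,3] length 4 -- new best
  Position 4 ('a'): repeat (last at 0), move window start to 1
  Position 4 ('a'): window [1,4] length 4
  Position 5 ('e'): window [1,5] length 5 -- new best
  Position 6 ('c'): window [1,6] length 6 -- new best
  Position 7 ('h'): repeat (last at 1), move window start to 2
  Position 7 ('h'): window [2,7] length 6
  Position 8 ('h'): repeat (last at 7), move window start to 8
  Position 8 ('h'): window [8,8] length 1
  Position 9 ('g'): window [8,9] length 2
Longest substring with no repeats: "hdfaec" with length 6

6


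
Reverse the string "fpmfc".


Input: fpmfc
Reading characters right to left:
  Position 4: 'c'
  Position 3: 'f'
  Position 2: 'm'
  Position 1: 'p'
  Position 0: 'f'
Reversed: cfmpf

cfmpf


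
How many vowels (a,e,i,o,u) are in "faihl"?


Input: faihl
Checking each character:
  'f' at position 0: consonant
  'a' at position 1: vowel (running total: 1)
  'i' at position 2: vowel (running total: 2)
  'h' at position 3: consonant
  'l' at position 4: consonant
Total vowels: 2

2


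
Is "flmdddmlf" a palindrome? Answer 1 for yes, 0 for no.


Input: flmdddmlf
Reversed: flmdddmlf
  Compare pos 0 ('f') with pos 8 ('f'): match
  Compare pos 1 ('l') with pos 7 ('l'): match
  Compare pos 2 ('m') with pos 6 ('m'): match
  Compare pos 3 ('d') with pos 5 ('d'): match
Result: palindrome

1


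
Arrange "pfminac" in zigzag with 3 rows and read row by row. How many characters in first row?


Zigzag "pfminac" into 3 rows:
Placing characters:
  'p' => row 0
  'f' => row 1
  'm' => row 2
  'i' => row 1
  'n' => row 0
  'a' => row 1
  'c' => row 2
Rows:
  Row 0: "pn"
  Row 1: "fia"
  Row 2: "mc"
First row length: 2

2


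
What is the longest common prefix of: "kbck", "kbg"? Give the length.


Words: kbck, kbg
  Position 0: all 'k' => match
  Position 1: all 'b' => match
  Position 2: ('c', 'g') => mismatch, stop
LCP = "kb" (length 2)

2


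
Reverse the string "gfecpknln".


Input: gfecpknln
Reading characters right to left:
  Position 8: 'n'
  Position 7: 'l'
  Position 6: 'n'
  Position 5: 'k'
  Position 4: 'p'
  Position 3: 'c'
  Position 2: 'e'
  Position 1: 'f'
  Position 0: 'g'
Reversed: nlnkpcefg

nlnkpcefg


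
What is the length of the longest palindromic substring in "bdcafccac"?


Input: "bdcafccac"
Checking substrings for palindromes:
  [6:9] "cac" (len 3) => palindrome
  [5:7] "cc" (len 2) => palindrome
Longest palindromic substring: "cac" with length 3

3


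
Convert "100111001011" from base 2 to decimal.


Input: "100111001011" in base 2
Positional expansion:
  Digit '1' (value 1) x 2^11 = 2048
  Digit '0' (value 0) x 2^10 = 0
  Digit '0' (value 0) x 2^9 = 0
  Digit '1' (value 1) x 2^8 = 256
  Digit '1' (value 1) x 2^7 = 128
  Digit '1' (value 1) x 2^6 = 64
  Digit '0' (value 0) x 2^5 = 0
  Digit '0' (value 0) x 2^4 = 0
  Digit '1' (value 1) x 2^3 = 8
  Digit '0' (value 0) x 2^2 = 0
  Digit '1' (value 1) x 2^1 = 2
  Digit '1' (value 1) x 2^0 = 1
Sum = 2507

2507


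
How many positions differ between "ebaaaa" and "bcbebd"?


Comparing "ebaaaa" and "bcbebd" position by position:
  Position 0: 'e' vs 'b' => DIFFER
  Position 1: 'b' vs 'c' => DIFFER
  Position 2: 'a' vs 'b' => DIFFER
  Position 3: 'a' vs 'e' => DIFFER
  Position 4: 'a' vs 'b' => DIFFER
  Position 5: 'a' vs 'd' => DIFFER
Positions that differ: 6

6


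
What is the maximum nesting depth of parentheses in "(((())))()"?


Input: "(((())))()"
Tracking depth:
  Position 0 '(': depth becomes 1
  Position 1 '(': depth becomes 2
  Position 2 '(': depth becomes 3
  Position 3 '(': depth becomes 4
  Position 4 ')': depth becomes 3
  Position 5 ')': depth becomes 2
  Position 6 ')': depth becomes 1
  Position 7 ')': depth becomes 0
  Position 8 '(': depth becomes 1
  Position 9 ')': depth becomes 0
Maximum depth reached: 4

4


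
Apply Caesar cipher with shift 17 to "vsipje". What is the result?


Caesar cipher: shift "vsipje" by 17
  'v' (pos 21) + 17 = pos 12 = 'm'
  's' (pos 18) + 17 = pos 9 = 'j'
  'i' (pos 8) + 17 = pos 25 = 'z'
  'p' (pos 15) + 17 = pos 6 = 'g'
  'j' (pos 9) + 17 = pos 0 = 'a'
  'e' (pos 4) + 17 = pos 21 = 'v'
Result: mjzgav

mjzgav


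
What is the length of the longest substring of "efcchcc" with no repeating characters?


Input: "efcchcc"
Sliding window (track last position of each char):
  Position 0 ('e'): window [0,0] length 1 -- new best
  Position 1 ('f'): window [0,1] length 2 -- new best
  Position 2 ('c'): window [0,2] length 3 -- new best
  Position 3 ('c'): repeat (last at 2), move window start to 3
  Position 3 ('c'): window [3,3] length 1
  Position 4 ('h'): window [3,4] length 2
  Position 5 ('c'): repeat (last at 3), move window start to 4
  Position 5 ('c'): window [4,5] length 2
  Position 6 ('c'): repeat (last at 5), move window start to 6
  Position 6 ('c'): window [6,6] length 1
Longest substring with no repeats: "efc" with length 3

3


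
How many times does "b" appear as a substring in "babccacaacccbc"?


Searching for "b" in "babccacaacccbc"
Scanning each position:
  Position 0: "b" => MATCH
  Position 1: "a" => no
  Position 2: "b" => MATCH
  Position 3: "c" => no
  Position 4: "c" => no
  Position 5: "a" => no
  Position 6: "c" => no
  Position 7: "a" => no
  Position 8: "a" => no
  Position 9: "c" => no
  Position 10: "c" => no
  Position 11: "c" => no
  Position 12: "b" => MATCH
  Position 13: "c" => no
Total occurrences: 3

3


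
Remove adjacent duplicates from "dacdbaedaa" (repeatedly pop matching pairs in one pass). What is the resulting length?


Input: dacdbaedaa
Stack-based adjacent duplicate removal:
  Read 'd': push. Stack: d
  Read 'a': push. Stack: da
  Read 'c': push. Stack: dac
  Read 'd': push. Stack: dacd
  Read 'b': push. Stack: dacdb
  Read 'a': push. Stack: dacdba
  Read 'e': push. Stack: dacdbae
  Read 'd': push. Stack: dacdbaed
  Read 'a': push. Stack: dacdbaeda
  Read 'a': matches stack top 'a' => pop. Stack: dacdbaed
Final stack: "dacdbaed" (length 8)

8


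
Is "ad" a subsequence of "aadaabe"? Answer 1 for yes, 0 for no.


Check if "ad" is a subsequence of "aadaabe"
Greedy scan:
  Position 0 ('a'): matches sub[0] = 'a'
  Position 1 ('a'): no match needed
  Position 2 ('d'): matches sub[1] = 'd'
  Position 3 ('a'): no match needed
  Position 4 ('a'): no match needed
  Position 5 ('b'): no match needed
  Position 6 ('e'): no match needed
All 2 characters matched => is a subsequence

1


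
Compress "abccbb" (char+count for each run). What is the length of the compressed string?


Input: abccbb
Runs:
  'a' x 1 => "a1"
  'b' x 1 => "b1"
  'c' x 2 => "c2"
  'b' x 2 => "b2"
Compressed: "a1b1c2b2"
Compressed length: 8

8


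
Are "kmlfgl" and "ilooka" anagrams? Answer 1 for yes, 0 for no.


Strings: "kmlfgl", "ilooka"
Sorted first:  fgkllm
Sorted second: aikloo
Differ at position 0: 'f' vs 'a' => not anagrams

0


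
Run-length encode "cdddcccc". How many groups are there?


Input: cdddcccc
Scanning for consecutive runs:
  Group 1: 'c' x 1 (positions 0-0)
  Group 2: 'd' x 3 (positions 1-3)
  Group 3: 'c' x 4 (positions 4-7)
Total groups: 3

3


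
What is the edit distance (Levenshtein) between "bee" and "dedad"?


Computing edit distance: "bee" -> "dedad"
DP table:
           d    e    d    a    d
      0    1    2    3    4    5
  b   1    1    2    3    4    5
  e   2    2    1    2    3    4
  e   3    3    2    2    3    4
Edit distance = dp[3][5] = 4

4


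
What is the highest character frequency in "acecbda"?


Input: acecbda
Character counts:
  'a': 2
  'b': 1
  'c': 2
  'd': 1
  'e': 1
Maximum frequency: 2

2


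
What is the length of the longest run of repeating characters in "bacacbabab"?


Input: "bacacbabab"
Scanning for longest run:
  Position 1 ('a'): new char, reset run to 1
  Position 2 ('c'): new char, reset run to 1
  Position 3 ('a'): new char, reset run to 1
  Position 4 ('c'): new char, reset run to 1
  Position 5 ('b'): new char, reset run to 1
  Position 6 ('a'): new char, reset run to 1
  Position 7 ('b'): new char, reset run to 1
  Position 8 ('a'): new char, reset run to 1
  Position 9 ('b'): new char, reset run to 1
Longest run: 'b' with length 1

1


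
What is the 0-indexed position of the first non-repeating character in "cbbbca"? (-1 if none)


Input: cbbbca
Character frequencies:
  'a': 1
  'b': 3
  'c': 2
Scanning left to right for freq == 1:
  Position 0 ('c'): freq=2, skip
  Position 1 ('b'): freq=3, skip
  Position 2 ('b'): freq=3, skip
  Position 3 ('b'): freq=3, skip
  Position 4 ('c'): freq=2, skip
  Position 5 ('a'): unique! => answer = 5

5


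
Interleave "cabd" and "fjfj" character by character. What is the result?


Interleaving "cabd" and "fjfj":
  Position 0: 'c' from first, 'f' from second => "cf"
  Position 1: 'a' from first, 'j' from second => "aj"
  Position 2: 'b' from first, 'f' from second => "bf"
  Position 3: 'd' from first, 'j' from second => "dj"
Result: cfajbfdj

cfajbfdj


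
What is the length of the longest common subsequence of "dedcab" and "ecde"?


LCS of "dedcab" and "ecde"
DP table:
           e    c    d    e
      0    0    0    0    0
  d   0    0    0    1    1
  e   0    1    1    1    2
  d   0    1    1    2    2
  c   0    1    2    2    2
  a   0    1    2    2    2
  b   0    1    2    2    2
LCS length = dp[6][4] = 2

2


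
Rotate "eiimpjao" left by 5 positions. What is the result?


Input: "eiimpjao", rotate left by 5
First 5 characters: "eiimp"
Remaining characters: "jao"
Concatenate remaining + first: "jao" + "eiimp" = "jaoeiimp"

jaoeiimp


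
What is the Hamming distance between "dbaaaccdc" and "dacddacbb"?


Comparing "dbaaaccdc" and "dacddacbb" position by position:
  Position 0: 'd' vs 'd' => same
  Position 1: 'b' vs 'a' => differ
  Position 2: 'a' vs 'c' => differ
  Position 3: 'a' vs 'd' => differ
  Position 4: 'a' vs 'd' => differ
  Position 5: 'c' vs 'a' => differ
  Position 6: 'c' vs 'c' => same
  Position 7: 'd' vs 'b' => differ
  Position 8: 'c' vs 'b' => differ
Total differences (Hamming distance): 7

7


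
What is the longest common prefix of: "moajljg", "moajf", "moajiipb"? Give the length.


Words: moajljg, moajf, moajiipb
  Position 0: all 'm' => match
  Position 1: all 'o' => match
  Position 2: all 'a' => match
  Position 3: all 'j' => match
  Position 4: ('l', 'f', 'i') => mismatch, stop
LCP = "moaj" (length 4)

4


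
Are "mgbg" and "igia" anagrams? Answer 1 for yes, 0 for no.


Strings: "mgbg", "igia"
Sorted first:  bggm
Sorted second: agii
Differ at position 0: 'b' vs 'a' => not anagrams

0


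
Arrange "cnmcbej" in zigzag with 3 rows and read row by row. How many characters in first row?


Zigzag "cnmcbej" into 3 rows:
Placing characters:
  'c' => row 0
  'n' => row 1
  'm' => row 2
  'c' => row 1
  'b' => row 0
  'e' => row 1
  'j' => row 2
Rows:
  Row 0: "cb"
  Row 1: "nce"
  Row 2: "mj"
First row length: 2

2


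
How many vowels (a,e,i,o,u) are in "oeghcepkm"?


Input: oeghcepkm
Checking each character:
  'o' at position 0: vowel (running total: 1)
  'e' at position 1: vowel (running total: 2)
  'g' at position 2: consonant
  'h' at position 3: consonant
  'c' at position 4: consonant
  'e' at position 5: vowel (running total: 3)
  'p' at position 6: consonant
  'k' at position 7: consonant
  'm' at position 8: consonant
Total vowels: 3

3


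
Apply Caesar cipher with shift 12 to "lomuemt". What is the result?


Caesar cipher: shift "lomuemt" by 12
  'l' (pos 11) + 12 = pos 23 = 'x'
  'o' (pos 14) + 12 = pos 0 = 'a'
  'm' (pos 12) + 12 = pos 24 = 'y'
  'u' (pos 20) + 12 = pos 6 = 'g'
  'e' (pos 4) + 12 = pos 16 = 'q'
  'm' (pos 12) + 12 = pos 24 = 'y'
  't' (pos 19) + 12 = pos 5 = 'f'
Result: xaygqyf

xaygqyf


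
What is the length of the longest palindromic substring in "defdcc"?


Input: "defdcc"
Checking substrings for palindromes:
  [4:6] "cc" (len 2) => palindrome
Longest palindromic substring: "cc" with length 2

2


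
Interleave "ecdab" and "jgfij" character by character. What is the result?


Interleaving "ecdab" and "jgfij":
  Position 0: 'e' from first, 'j' from second => "ej"
  Position 1: 'c' from first, 'g' from second => "cg"
  Position 2: 'd' from first, 'f' from second => "df"
  Position 3: 'a' from first, 'i' from second => "ai"
  Position 4: 'b' from first, 'j' from second => "bj"
Result: ejcgdfaibj

ejcgdfaibj


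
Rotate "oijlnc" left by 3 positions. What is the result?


Input: "oijlnc", rotate left by 3
First 3 characters: "oij"
Remaining characters: "lnc"
Concatenate remaining + first: "lnc" + "oij" = "lncoij"

lncoij


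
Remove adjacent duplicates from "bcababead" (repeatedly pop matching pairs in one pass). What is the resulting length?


Input: bcababead
Stack-based adjacent duplicate removal:
  Read 'b': push. Stack: b
  Read 'c': push. Stack: bc
  Read 'a': push. Stack: bca
  Read 'b': push. Stack: bcab
  Read 'a': push. Stack: bcaba
  Read 'b': push. Stack: bcabab
  Read 'e': push. Stack: bcababe
  Read 'a': push. Stack: bcababea
  Read 'd': push. Stack: bcababead
Final stack: "bcababead" (length 9)

9


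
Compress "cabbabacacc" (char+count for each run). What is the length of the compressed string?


Input: cabbabacacc
Runs:
  'c' x 1 => "c1"
  'a' x 1 => "a1"
  'b' x 2 => "b2"
  'a' x 1 => "a1"
  'b' x 1 => "b1"
  'a' x 1 => "a1"
  'c' x 1 => "c1"
  'a' x 1 => "a1"
  'c' x 2 => "c2"
Compressed: "c1a1b2a1b1a1c1a1c2"
Compressed length: 18

18


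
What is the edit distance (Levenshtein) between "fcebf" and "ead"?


Computing edit distance: "fcebf" -> "ead"
DP table:
           e    a    d
      0    1    2    3
  f   1    1    2    3
  c   2    2    2    3
  e   3    2    3    3
  b   4    3    3    4
  f   5    4    4    4
Edit distance = dp[5][3] = 4

4


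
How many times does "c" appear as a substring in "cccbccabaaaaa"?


Searching for "c" in "cccbccabaaaaa"
Scanning each position:
  Position 0: "c" => MATCH
  Position 1: "c" => MATCH
  Position 2: "c" => MATCH
  Position 3: "b" => no
  Position 4: "c" => MATCH
  Position 5: "c" => MATCH
  Position 6: "a" => no
  Position 7: "b" => no
  Position 8: "a" => no
  Position 9: "a" => no
  Position 10: "a" => no
  Position 11: "a" => no
  Position 12: "a" => no
Total occurrences: 5

5


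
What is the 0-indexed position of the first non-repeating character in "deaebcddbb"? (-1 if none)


Input: deaebcddbb
Character frequencies:
  'a': 1
  'b': 3
  'c': 1
  'd': 3
  'e': 2
Scanning left to right for freq == 1:
  Position 0 ('d'): freq=3, skip
  Position 1 ('e'): freq=2, skip
  Position 2 ('a'): unique! => answer = 2

2


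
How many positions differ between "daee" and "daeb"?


Comparing "daee" and "daeb" position by position:
  Position 0: 'd' vs 'd' => same
  Position 1: 'a' vs 'a' => same
  Position 2: 'e' vs 'e' => same
  Position 3: 'e' vs 'b' => DIFFER
Positions that differ: 1

1


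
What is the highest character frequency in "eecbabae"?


Input: eecbabae
Character counts:
  'a': 2
  'b': 2
  'c': 1
  'e': 3
Maximum frequency: 3

3


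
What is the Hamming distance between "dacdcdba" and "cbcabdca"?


Comparing "dacdcdba" and "cbcabdca" position by position:
  Position 0: 'd' vs 'c' => differ
  Position 1: 'a' vs 'b' => differ
  Position 2: 'c' vs 'c' => same
  Position 3: 'd' vs 'a' => differ
  Position 4: 'c' vs 'b' => differ
  Position 5: 'd' vs 'd' => same
  Position 6: 'b' vs 'c' => differ
  Position 7: 'a' vs 'a' => same
Total differences (Hamming distance): 5

5


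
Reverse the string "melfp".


Input: melfp
Reading characters right to left:
  Position 4: 'p'
  Position 3: 'f'
  Position 2: 'l'
  Position 1: 'e'
  Position 0: 'm'
Reversed: pflem

pflem


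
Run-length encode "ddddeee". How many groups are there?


Input: ddddeee
Scanning for consecutive runs:
  Group 1: 'd' x 4 (positions 0-3)
  Group 2: 'e' x 3 (positions 4-6)
Total groups: 2

2


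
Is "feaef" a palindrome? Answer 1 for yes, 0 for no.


Input: feaef
Reversed: feaef
  Compare pos 0 ('f') with pos 4 ('f'): match
  Compare pos 1 ('e') with pos 3 ('e'): match
Result: palindrome

1


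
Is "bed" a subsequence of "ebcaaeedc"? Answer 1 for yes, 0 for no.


Check if "bed" is a subsequence of "ebcaaeedc"
Greedy scan:
  Position 0 ('e'): no match needed
  Position 1 ('b'): matches sub[0] = 'b'
  Position 2 ('c'): no match needed
  Position 3 ('a'): no match needed
  Position 4 ('a'): no match needed
  Position 5 ('e'): matches sub[1] = 'e'
  Position 6 ('e'): no match needed
  Position 7 ('d'): matches sub[2] = 'd'
  Position 8 ('c'): no match needed
All 3 characters matched => is a subsequence

1


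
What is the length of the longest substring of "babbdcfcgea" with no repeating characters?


Input: "babbdcfcgea"
Sliding window (track last position of each char):
  Position 0 ('b'): window [0,0] length 1 -- new best
  Position 1 ('a'): window [0,1] length 2 -- new best
  Position 2 ('b'): repeat (last at 0), move window start to 1
  Position 2 ('b'): window [1,2] length 2
  Position 3 ('b'): repeat (last at 2), move window start to 3
  Position 3 ('b'): window [3,3] length 1
  Position 4 ('d'): window [3,4] length 2
  Position 5 ('c'): window [3,5] length 3 -- new best
  Position 6 ('f'): window [3,6] length 4 -- new best
  Position 7 ('c'): repeat (last at 5), move window start to 6
  Position 7 ('c'): window [6,7] length 2
  Position 8 ('g'): window [6,8] length 3
  Position 9 ('e'): window [6,9] length 4
  Position 10 ('a'): window [6,10] length 5 -- new best
Longest substring with no repeats: "fcgea" with length 5

5


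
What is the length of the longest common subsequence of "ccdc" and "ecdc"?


LCS of "ccdc" and "ecdc"
DP table:
           e    c    d    c
      0    0    0    0    0
  c   0    0    1    1    1
  c   0    0    1    1    2
  d   0    0    1    2    2
  c   0    0    1    2    3
LCS length = dp[4][4] = 3

3
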